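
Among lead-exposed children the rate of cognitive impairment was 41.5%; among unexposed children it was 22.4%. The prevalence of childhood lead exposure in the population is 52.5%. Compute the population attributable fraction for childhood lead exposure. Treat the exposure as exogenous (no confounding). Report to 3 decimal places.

p₁ = 0.415, p₀ = 0.224.
Overall risk P(Y=1) = π·p₁ + (1−π)·p₀ = 0.525×0.415 + 0.475×0.224 = 0.32427.
Under exogeneity, PAF = [P(Y=1) − p₀] / P(Y=1).
PAF = (0.32427 − 0.224) / 0.32427 ≈ 0.3092

PAF ≈ 0.309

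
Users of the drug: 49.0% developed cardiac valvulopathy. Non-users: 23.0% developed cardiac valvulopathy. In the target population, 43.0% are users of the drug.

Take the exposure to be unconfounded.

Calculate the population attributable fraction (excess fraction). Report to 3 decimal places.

PAF ≈ 0.327

p₁ = 0.49, p₀ = 0.23.
Overall risk P(Y=1) = π·p₁ + (1−π)·p₀ = 0.43×0.49 + 0.57×0.23 = 0.3418.
Under exogeneity, PAF = [P(Y=1) − p₀] / P(Y=1).
PAF = (0.3418 − 0.23) / 0.3418 ≈ 0.3271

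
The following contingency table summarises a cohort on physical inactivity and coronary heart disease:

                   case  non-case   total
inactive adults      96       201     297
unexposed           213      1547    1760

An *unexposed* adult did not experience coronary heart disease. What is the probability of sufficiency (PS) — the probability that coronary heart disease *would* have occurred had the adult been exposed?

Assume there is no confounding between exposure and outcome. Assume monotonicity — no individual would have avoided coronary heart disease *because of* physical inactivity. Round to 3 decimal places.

p₁ = P(outcome | exposed) = 96/297 = 0.32323
p₀ = P(outcome | unexposed) = 213/1760 = 0.12102
Under exogeneity and monotonicity, PS = (p₁ − p₀)/(1 − p₀).
PS = (0.32323 − 0.12102) / 0.87898 ≈ 0.2301

PS ≈ 0.230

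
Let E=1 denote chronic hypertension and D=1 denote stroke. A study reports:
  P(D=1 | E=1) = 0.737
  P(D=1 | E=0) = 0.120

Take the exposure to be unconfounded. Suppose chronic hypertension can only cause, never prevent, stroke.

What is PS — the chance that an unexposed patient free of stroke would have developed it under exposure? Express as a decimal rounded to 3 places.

Let p₁ = 0.737, p₀ = 0.12.
Under exogeneity and monotonicity, PS = (p₁ − p₀) / (1 − p₀).
PS = (0.737 − 0.12) / (1 − 0.12) = 0.617 / 0.88 ≈ 0.7011

PS ≈ 0.701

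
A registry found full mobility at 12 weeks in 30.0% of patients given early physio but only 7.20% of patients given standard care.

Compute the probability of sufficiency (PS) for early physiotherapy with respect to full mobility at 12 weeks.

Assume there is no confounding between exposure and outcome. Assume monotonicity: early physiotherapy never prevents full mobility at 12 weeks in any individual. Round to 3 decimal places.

p₁ = 0.3, p₀ = 0.072.
Under exogeneity and monotonicity, PS = (p₁ − p₀) / (1 − p₀).
PS = (0.3 − 0.072) / (1 − 0.072) = 0.228 / 0.928 ≈ 0.2457

PS ≈ 0.246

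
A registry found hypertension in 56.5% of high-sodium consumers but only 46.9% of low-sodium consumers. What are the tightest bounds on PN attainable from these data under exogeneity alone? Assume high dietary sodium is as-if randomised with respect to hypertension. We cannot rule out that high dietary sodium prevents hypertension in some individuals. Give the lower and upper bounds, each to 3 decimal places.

0.170 ≤ PN ≤ 0.940

p₁ = 0.565, p₀ = 0.469.
Under exogeneity alone the bounds on PN are max{0,(p₁−p₀)/p₁} ≤ PN ≤ min{1,(1−p₀)/p₁}.
  lower = (p₁ − p₀)/p₁ = 0.096 / 0.565 ≈ 0.1699
  upper = min{1, (1 − p₀)/p₁} = 0.531 / 0.565 ≈ 0.9398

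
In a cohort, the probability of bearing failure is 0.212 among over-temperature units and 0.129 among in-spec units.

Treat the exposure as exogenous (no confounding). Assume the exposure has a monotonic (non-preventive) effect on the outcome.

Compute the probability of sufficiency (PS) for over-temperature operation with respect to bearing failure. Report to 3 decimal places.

Let p₁ = 0.212, p₀ = 0.129.
Under exogeneity and monotonicity, PS = (p₁ − p₀) / (1 − p₀).
PS = (0.212 − 0.129) / (1 − 0.129) = 0.083 / 0.871 ≈ 0.0953

PS ≈ 0.095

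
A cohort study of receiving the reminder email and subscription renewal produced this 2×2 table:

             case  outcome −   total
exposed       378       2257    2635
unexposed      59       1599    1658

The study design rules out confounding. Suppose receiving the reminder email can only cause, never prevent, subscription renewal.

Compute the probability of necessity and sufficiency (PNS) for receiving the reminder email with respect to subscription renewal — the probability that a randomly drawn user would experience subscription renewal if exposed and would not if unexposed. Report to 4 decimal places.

PNS ≈ 0.1079

p₁ = P(outcome | exposed) = 378/2635 = 0.14345
p₀ = P(outcome | unexposed) = 59/1658 = 0.035585
Under exogeneity and monotonicity, PNS = p₁ − p₀.
PNS = 0.14345 − 0.035585 = 0.10787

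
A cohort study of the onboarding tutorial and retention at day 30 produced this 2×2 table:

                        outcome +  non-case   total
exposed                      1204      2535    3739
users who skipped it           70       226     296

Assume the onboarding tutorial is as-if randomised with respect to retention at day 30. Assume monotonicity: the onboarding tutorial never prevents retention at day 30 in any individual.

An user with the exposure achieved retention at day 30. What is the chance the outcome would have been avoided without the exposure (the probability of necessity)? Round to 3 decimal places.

PN ≈ 0.266

p₁ = P(outcome | exposed) = 1204/3739 = 0.32201
p₀ = P(outcome | unexposed) = 70/296 = 0.23649
Under exogeneity and monotonicity, PN = (p₁ − p₀)/p₁.
PN = (0.32201 − 0.23649) / 0.32201 ≈ 0.2656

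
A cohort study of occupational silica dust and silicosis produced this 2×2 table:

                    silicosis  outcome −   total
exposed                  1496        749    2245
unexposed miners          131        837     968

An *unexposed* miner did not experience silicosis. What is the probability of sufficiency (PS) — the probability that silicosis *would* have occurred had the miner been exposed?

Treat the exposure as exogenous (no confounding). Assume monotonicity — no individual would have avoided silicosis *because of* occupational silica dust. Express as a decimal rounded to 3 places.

PS ≈ 0.614

p₁ = P(outcome | exposed) = 1496/2245 = 0.66637
p₀ = P(outcome | unexposed) = 131/968 = 0.13533
Under exogeneity and monotonicity, PS = (p₁ − p₀)/(1 − p₀).
PS = (0.66637 − 0.13533) / 0.86467 ≈ 0.6142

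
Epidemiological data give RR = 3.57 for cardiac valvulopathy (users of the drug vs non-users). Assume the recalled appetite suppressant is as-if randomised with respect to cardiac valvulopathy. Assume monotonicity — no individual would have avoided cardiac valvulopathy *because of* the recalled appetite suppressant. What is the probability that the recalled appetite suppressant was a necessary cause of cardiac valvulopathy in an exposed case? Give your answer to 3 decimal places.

Under exogeneity and monotonicity, PN = (RR − 1) / RR = 1 − 1/RR.
PN = (3.57 − 1) / 3.57 = 2.57 / 3.57 ≈ 0.7199

PN ≈ 0.720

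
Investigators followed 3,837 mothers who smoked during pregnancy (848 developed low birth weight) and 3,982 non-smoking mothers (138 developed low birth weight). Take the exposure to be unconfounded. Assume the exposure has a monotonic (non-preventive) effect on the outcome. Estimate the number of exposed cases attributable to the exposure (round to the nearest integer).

about 715 cases

p₁ = P(outcome | exposed) = 848/3837 = 0.22101
p₀ = P(outcome | unexposed) = 138/3982 = 0.034656
PN = (p₁ − p₀)/p₁ = (0.22101 − 0.034656) / 0.22101 ≈ 0.84319.
Attributable cases ≈ PN × (exposed cases) = 0.84319 × 848 ≈ 715.03.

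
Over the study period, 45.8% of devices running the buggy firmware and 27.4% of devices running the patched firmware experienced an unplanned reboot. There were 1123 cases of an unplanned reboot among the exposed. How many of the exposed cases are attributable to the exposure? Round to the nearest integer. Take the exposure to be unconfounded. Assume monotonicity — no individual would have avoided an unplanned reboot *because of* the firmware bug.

p₁ = 0.458, p₀ = 0.274.
PN = (p₁ − p₀)/p₁ = (0.458 − 0.274) / 0.458 ≈ 0.40175.
Attributable cases ≈ PN × (exposed cases) = 0.40175 × 1123 ≈ 451.16.

about 451 cases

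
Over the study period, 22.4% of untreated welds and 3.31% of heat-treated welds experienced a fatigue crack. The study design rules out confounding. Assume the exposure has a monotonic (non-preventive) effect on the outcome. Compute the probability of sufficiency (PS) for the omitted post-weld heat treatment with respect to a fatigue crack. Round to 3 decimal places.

p₁ = 0.224, p₀ = 0.0331.
Under exogeneity and monotonicity, PS = (p₁ − p₀) / (1 − p₀).
PS = (0.224 − 0.0331) / (1 − 0.0331) = 0.1909 / 0.9669 ≈ 0.1974

PS ≈ 0.197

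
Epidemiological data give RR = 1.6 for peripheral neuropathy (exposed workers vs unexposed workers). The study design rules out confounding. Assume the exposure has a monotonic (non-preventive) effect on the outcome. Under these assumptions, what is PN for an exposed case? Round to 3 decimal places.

Under exogeneity and monotonicity, PN = (RR − 1) / RR = 1 − 1/RR.
PN = (1.6 − 1) / 1.6 = 0.6 / 1.6 ≈ 0.3750

PN ≈ 0.375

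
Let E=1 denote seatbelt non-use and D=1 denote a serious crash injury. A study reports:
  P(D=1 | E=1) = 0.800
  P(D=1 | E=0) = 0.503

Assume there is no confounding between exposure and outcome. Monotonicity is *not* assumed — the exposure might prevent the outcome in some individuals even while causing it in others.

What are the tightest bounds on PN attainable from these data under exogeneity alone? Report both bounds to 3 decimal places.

Let p₁ = 0.8, p₀ = 0.503.
Under exogeneity alone the bounds on PN are max{0,(p₁−p₀)/p₁} ≤ PN ≤ min{1,(1−p₀)/p₁}.
  lower = (p₁ − p₀)/p₁ = 0.297 / 0.8 ≈ 0.3713
  upper = min{1, (1 − p₀)/p₁} = 0.497 / 0.8 ≈ 0.6212

0.371 ≤ PN ≤ 0.621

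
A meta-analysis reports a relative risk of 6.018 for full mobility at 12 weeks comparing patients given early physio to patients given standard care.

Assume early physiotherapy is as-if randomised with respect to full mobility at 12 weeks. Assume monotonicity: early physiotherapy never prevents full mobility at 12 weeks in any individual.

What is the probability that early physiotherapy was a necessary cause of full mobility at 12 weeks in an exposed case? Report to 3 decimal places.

Under exogeneity and monotonicity, PN = (RR − 1) / RR = 1 − 1/RR.
PN = (6.018 − 1) / 6.018 = 5.018 / 6.018 ≈ 0.8338

PN ≈ 0.834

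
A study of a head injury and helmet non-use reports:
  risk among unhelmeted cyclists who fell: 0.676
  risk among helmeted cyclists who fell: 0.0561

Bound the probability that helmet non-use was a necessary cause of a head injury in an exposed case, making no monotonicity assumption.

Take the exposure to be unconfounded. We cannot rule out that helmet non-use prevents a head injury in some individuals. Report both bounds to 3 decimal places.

0.917 ≤ PN ≤ 1.000

Let p₁ = 0.676, p₀ = 0.0561.
Under exogeneity alone the bounds on PN are max{0,(p₁−p₀)/p₁} ≤ PN ≤ min{1,(1−p₀)/p₁}.
  lower = (p₁ − p₀)/p₁ = 0.6199 / 0.676 ≈ 0.9170
  upper = min{1, (1 − p₀)/p₁} = 0.9439 / 0.676 ≈ 1.3963 → capped at 1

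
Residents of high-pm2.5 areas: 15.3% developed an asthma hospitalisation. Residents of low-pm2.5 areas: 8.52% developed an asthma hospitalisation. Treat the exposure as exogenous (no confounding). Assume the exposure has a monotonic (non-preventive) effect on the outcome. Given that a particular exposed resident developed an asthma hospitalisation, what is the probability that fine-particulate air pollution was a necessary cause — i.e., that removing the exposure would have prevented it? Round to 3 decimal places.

p₁ = 0.153, p₀ = 0.0852.
Under exogeneity and monotonicity, PN = (p₁ − p₀) / p₁.
PN = (0.153 − 0.0852) / 0.153 = 0.0678 / 0.153 ≈ 0.4431

PN ≈ 0.443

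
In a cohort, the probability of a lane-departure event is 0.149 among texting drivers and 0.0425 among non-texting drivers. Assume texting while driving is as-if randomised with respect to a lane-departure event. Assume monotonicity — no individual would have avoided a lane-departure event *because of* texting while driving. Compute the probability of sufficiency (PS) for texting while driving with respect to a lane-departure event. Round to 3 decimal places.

Let p₁ = 0.149, p₀ = 0.0425.
Under exogeneity and monotonicity, PS = (p₁ − p₀) / (1 − p₀).
PS = (0.149 − 0.0425) / (1 − 0.0425) = 0.1065 / 0.9575 ≈ 0.1112

PS ≈ 0.111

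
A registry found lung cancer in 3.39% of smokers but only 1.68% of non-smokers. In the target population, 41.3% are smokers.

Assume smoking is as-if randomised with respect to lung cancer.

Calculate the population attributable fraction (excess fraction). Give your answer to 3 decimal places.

PAF ≈ 0.296

p₁ = 0.0339, p₀ = 0.0168.
Overall risk P(Y=1) = π·p₁ + (1−π)·p₀ = 0.413×0.0339 + 0.587×0.0168 = 0.023862.
Under exogeneity, PAF = [P(Y=1) − p₀] / P(Y=1).
PAF = (0.023862 − 0.0168) / 0.023862 ≈ 0.2960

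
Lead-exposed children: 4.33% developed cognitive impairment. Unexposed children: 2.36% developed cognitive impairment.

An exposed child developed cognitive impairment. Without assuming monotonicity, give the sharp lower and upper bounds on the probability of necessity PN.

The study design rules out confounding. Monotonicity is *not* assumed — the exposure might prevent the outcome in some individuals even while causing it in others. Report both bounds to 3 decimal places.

0.455 ≤ PN ≤ 1.000

p₁ = 0.0433, p₀ = 0.0236.
Under exogeneity alone the bounds on PN are max{0,(p₁−p₀)/p₁} ≤ PN ≤ min{1,(1−p₀)/p₁}.
  lower = (p₁ − p₀)/p₁ = 0.0197 / 0.0433 ≈ 0.4550
  upper = min{1, (1 − p₀)/p₁} = 0.9764 / 0.0433 ≈ 22.5497 → capped at 1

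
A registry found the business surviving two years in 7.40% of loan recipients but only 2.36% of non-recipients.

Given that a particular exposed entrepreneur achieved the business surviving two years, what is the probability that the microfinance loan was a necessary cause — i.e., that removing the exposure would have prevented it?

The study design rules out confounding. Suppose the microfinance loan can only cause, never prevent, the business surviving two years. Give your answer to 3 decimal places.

p₁ = 0.074, p₀ = 0.0236.
Under exogeneity and monotonicity, PN = (p₁ − p₀) / p₁.
PN = (0.074 − 0.0236) / 0.074 = 0.0504 / 0.074 ≈ 0.6811

PN ≈ 0.681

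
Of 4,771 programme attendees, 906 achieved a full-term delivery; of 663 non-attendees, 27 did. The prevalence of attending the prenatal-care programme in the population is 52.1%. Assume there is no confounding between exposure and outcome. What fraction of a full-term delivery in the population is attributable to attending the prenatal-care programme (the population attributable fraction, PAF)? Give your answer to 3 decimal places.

PAF ≈ 0.656

p₁ = P(outcome | exposed) = 906/4771 = 0.1899
p₀ = P(outcome | unexposed) = 27/663 = 0.040724
Overall risk P(Y=1) = π·p₁ + (1−π)·p₀ = 0.521×0.1899 + 0.479×0.040724 = 0.11844.
Under exogeneity, PAF = [P(Y=1) − p₀] / P(Y=1).
PAF = (0.11844 − 0.040724) / 0.11844 ≈ 0.6562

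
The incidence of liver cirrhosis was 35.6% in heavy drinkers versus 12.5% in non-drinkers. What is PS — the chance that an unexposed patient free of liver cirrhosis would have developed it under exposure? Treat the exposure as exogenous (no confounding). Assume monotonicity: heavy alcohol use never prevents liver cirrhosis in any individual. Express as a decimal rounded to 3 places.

PS ≈ 0.264

p₁ = 0.356, p₀ = 0.125.
Under exogeneity and monotonicity, PS = (p₁ − p₀) / (1 − p₀).
PS = (0.356 − 0.125) / (1 − 0.125) = 0.231 / 0.875 ≈ 0.2640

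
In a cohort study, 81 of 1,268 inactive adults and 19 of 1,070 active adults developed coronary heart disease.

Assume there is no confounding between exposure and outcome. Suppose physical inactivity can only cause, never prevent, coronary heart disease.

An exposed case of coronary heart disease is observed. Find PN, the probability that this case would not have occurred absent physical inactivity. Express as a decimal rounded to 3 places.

p₁ = P(outcome | exposed) = 81/1268 = 0.06388
p₀ = P(outcome | unexposed) = 19/1070 = 0.017757
Under exogeneity and monotonicity, PN = (p₁ − p₀) / p₁.
PN = (0.06388 − 0.017757) / 0.06388 = 0.046123 / 0.06388 ≈ 0.7220

PN ≈ 0.722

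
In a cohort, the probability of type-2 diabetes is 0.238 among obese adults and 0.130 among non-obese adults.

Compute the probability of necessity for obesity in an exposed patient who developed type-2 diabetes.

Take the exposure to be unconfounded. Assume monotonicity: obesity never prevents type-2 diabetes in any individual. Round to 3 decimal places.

Let p₁ = 0.238, p₀ = 0.13.
Under exogeneity and monotonicity, PN = (p₁ − p₀) / p₁.
PN = (0.238 − 0.13) / 0.238 = 0.108 / 0.238 ≈ 0.4538

PN ≈ 0.454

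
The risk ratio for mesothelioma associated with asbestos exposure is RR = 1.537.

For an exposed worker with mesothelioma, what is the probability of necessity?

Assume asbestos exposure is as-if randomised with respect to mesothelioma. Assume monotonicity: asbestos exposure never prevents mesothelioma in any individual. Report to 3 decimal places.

Under exogeneity and monotonicity, PN = (RR − 1) / RR = 1 − 1/RR.
PN = (1.537 − 1) / 1.537 = 0.537 / 1.537 ≈ 0.3494

PN ≈ 0.349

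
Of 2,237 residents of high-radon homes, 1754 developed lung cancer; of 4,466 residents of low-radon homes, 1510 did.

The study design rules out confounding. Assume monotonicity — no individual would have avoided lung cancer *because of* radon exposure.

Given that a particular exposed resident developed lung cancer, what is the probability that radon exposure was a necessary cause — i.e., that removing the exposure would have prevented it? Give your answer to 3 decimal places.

p₁ = P(outcome | exposed) = 1754/2237 = 0.78409
p₀ = P(outcome | unexposed) = 1510/4466 = 0.33811
Under exogeneity and monotonicity, PN = (p₁ − p₀) / p₁.
PN = (0.78409 − 0.33811) / 0.78409 = 0.44598 / 0.78409 ≈ 0.5688

PN ≈ 0.569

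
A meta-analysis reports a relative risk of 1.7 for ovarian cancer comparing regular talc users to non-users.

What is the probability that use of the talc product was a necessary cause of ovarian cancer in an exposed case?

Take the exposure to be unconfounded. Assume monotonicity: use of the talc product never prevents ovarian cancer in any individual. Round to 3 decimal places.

Under exogeneity and monotonicity, PN = (RR − 1) / RR = 1 − 1/RR.
PN = (1.7 − 1) / 1.7 = 0.7 / 1.7 ≈ 0.4118

PN ≈ 0.412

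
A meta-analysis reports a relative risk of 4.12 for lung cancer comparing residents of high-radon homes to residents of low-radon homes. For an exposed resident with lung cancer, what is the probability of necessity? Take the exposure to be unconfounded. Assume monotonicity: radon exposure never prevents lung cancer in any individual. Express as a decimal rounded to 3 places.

Under exogeneity and monotonicity, PN = (RR − 1) / RR = 1 − 1/RR.
PN = (4.12 − 1) / 4.12 = 3.12 / 4.12 ≈ 0.7573

PN ≈ 0.757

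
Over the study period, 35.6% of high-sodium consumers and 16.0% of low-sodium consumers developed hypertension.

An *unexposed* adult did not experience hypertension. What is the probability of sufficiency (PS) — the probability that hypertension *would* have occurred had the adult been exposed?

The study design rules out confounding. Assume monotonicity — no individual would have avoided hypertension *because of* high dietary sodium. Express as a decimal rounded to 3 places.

p₁ = 0.356, p₀ = 0.16.
Under exogeneity and monotonicity, PS = (p₁ − p₀) / (1 − p₀).
PS = (0.356 − 0.16) / (1 − 0.16) = 0.196 / 0.84 ≈ 0.2333

PS ≈ 0.233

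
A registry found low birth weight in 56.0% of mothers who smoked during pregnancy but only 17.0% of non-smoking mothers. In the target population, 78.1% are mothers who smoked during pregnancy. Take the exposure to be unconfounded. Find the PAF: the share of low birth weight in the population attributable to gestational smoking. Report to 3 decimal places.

PAF ≈ 0.642

p₁ = 0.56, p₀ = 0.17.
Overall risk P(Y=1) = π·p₁ + (1−π)·p₀ = 0.781×0.56 + 0.219×0.17 = 0.47459.
Under exogeneity, PAF = [P(Y=1) − p₀] / P(Y=1).
PAF = (0.47459 − 0.17) / 0.47459 ≈ 0.6418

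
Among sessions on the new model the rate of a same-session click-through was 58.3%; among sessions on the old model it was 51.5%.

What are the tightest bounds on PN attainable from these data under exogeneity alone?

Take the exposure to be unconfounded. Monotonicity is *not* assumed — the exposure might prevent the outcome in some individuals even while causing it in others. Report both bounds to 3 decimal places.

p₁ = 0.583, p₀ = 0.515.
Under exogeneity alone the bounds on PN are max{0,(p₁−p₀)/p₁} ≤ PN ≤ min{1,(1−p₀)/p₁}.
  lower = (p₁ − p₀)/p₁ = 0.068 / 0.583 ≈ 0.1166
  upper = min{1, (1 − p₀)/p₁} = 0.485 / 0.583 ≈ 0.8319

0.117 ≤ PN ≤ 0.832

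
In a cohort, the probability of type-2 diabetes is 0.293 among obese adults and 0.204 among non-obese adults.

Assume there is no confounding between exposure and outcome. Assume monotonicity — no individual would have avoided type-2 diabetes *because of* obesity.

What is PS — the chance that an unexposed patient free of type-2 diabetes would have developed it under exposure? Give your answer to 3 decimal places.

Let p₁ = 0.293, p₀ = 0.204.
Under exogeneity and monotonicity, PS = (p₁ − p₀) / (1 − p₀).
PS = (0.293 − 0.204) / (1 − 0.204) = 0.089 / 0.796 ≈ 0.1118

PS ≈ 0.112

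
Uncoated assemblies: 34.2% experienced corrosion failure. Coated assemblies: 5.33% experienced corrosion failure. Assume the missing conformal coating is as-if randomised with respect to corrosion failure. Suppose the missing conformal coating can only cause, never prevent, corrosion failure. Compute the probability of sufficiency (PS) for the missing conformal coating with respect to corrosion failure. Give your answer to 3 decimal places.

p₁ = 0.342, p₀ = 0.0533.
Under exogeneity and monotonicity, PS = (p₁ − p₀) / (1 − p₀).
PS = (0.342 − 0.0533) / (1 − 0.0533) = 0.2887 / 0.9467 ≈ 0.3050

PS ≈ 0.305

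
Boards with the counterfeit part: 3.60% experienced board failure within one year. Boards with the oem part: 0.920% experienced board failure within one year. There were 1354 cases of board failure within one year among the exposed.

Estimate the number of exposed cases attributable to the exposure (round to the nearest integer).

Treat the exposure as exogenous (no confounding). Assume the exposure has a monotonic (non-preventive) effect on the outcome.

about 1008 cases

p₁ = 0.036, p₀ = 0.0092.
PN = (p₁ − p₀)/p₁ = (0.036 − 0.0092) / 0.036 ≈ 0.74444.
Attributable cases ≈ PN × (exposed cases) = 0.74444 × 1354 ≈ 1007.98.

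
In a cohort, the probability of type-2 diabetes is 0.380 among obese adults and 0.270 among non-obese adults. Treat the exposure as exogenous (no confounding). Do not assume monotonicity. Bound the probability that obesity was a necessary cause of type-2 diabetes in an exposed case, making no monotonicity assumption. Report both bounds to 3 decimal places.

0.289 ≤ PN ≤ 1.000

Let p₁ = 0.38, p₀ = 0.27.
Under exogeneity alone the bounds on PN are max{0,(p₁−p₀)/p₁} ≤ PN ≤ min{1,(1−p₀)/p₁}.
  lower = (p₁ − p₀)/p₁ = 0.11 / 0.38 ≈ 0.2895
  upper = min{1, (1 − p₀)/p₁} = 0.73 / 0.38 ≈ 1.9211 → capped at 1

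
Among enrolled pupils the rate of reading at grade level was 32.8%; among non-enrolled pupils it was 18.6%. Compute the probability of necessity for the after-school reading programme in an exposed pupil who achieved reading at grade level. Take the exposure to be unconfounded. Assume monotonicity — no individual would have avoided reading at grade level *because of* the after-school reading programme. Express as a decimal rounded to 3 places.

p₁ = 0.328, p₀ = 0.186.
Under exogeneity and monotonicity, PN = (p₁ − p₀) / p₁.
PN = (0.328 − 0.186) / 0.328 = 0.142 / 0.328 ≈ 0.4329

PN ≈ 0.433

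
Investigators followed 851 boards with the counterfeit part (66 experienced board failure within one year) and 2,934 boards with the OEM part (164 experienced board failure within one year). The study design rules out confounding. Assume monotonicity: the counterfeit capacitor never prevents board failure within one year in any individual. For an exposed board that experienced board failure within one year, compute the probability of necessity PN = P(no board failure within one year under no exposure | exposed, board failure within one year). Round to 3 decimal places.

p₁ = P(outcome | exposed) = 66/851 = 0.077556
p₀ = P(outcome | unexposed) = 164/2934 = 0.055896
Under exogeneity and monotonicity, PN = (p₁ − p₀) / p₁.
PN = (0.077556 − 0.055896) / 0.077556 = 0.021659 / 0.077556 ≈ 0.2793

PN ≈ 0.279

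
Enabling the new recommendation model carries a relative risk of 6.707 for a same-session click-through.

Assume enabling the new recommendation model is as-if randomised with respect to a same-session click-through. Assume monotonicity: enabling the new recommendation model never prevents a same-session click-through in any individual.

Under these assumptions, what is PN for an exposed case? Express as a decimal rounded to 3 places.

PN ≈ 0.851

Under exogeneity and monotonicity, PN = (RR − 1) / RR = 1 − 1/RR.
PN = (6.707 − 1) / 6.707 = 5.707 / 6.707 ≈ 0.8509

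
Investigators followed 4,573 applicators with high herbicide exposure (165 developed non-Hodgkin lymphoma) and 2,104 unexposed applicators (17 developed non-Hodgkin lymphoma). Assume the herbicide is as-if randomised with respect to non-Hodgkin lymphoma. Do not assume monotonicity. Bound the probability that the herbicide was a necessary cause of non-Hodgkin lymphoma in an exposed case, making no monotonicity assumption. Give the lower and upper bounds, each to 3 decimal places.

0.776 ≤ PN ≤ 1.000

p₁ = P(outcome | exposed) = 165/4573 = 0.036081
p₀ = P(outcome | unexposed) = 17/2104 = 0.0080798
Under exogeneity alone the bounds on PN are max{0,(p₁−p₀)/p₁} ≤ PN ≤ min{1,(1−p₀)/p₁}.
  lower = (p₁ − p₀)/p₁ = 0.028001 / 0.036081 ≈ 0.7761
  upper = min{1, (1 − p₀)/p₁} = 0.99192 / 0.036081 ≈ 27.4912 → capped at 1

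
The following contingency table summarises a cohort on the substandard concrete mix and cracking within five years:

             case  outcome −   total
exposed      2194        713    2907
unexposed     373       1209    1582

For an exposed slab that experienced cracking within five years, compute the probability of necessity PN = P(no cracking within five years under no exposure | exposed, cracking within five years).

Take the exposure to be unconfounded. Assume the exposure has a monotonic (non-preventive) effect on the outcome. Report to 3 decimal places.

PN ≈ 0.688

p₁ = P(outcome | exposed) = 2194/2907 = 0.75473
p₀ = P(outcome | unexposed) = 373/1582 = 0.23578
Under exogeneity and monotonicity, PN = (p₁ − p₀)/p₁.
PN = (0.75473 − 0.23578) / 0.75473 ≈ 0.6876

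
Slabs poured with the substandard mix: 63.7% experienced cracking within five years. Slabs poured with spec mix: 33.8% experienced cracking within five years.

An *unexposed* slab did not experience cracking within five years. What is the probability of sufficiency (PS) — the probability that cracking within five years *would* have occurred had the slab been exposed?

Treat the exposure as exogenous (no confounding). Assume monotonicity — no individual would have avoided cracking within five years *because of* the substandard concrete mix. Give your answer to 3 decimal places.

p₁ = 0.637, p₀ = 0.338.
Under exogeneity and monotonicity, PS = (p₁ − p₀) / (1 − p₀).
PS = (0.637 − 0.338) / (1 − 0.338) = 0.299 / 0.662 ≈ 0.4517

PS ≈ 0.452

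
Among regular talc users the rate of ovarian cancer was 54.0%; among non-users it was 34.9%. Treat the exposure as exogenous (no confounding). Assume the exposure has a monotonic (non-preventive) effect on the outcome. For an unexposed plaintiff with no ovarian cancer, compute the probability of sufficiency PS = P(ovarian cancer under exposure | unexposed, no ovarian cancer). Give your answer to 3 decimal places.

p₁ = 0.54, p₀ = 0.349.
Under exogeneity and monotonicity, PS = (p₁ − p₀) / (1 − p₀).
PS = (0.54 − 0.349) / (1 − 0.349) = 0.191 / 0.651 ≈ 0.2934

PS ≈ 0.293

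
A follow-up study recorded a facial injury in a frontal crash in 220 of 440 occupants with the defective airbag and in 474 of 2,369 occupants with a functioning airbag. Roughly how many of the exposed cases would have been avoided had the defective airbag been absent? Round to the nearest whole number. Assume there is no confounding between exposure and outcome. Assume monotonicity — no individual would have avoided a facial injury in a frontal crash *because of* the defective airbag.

p₁ = P(outcome | exposed) = 220/440 = 0.5
p₀ = P(outcome | unexposed) = 474/2369 = 0.20008
PN = (p₁ − p₀)/p₁ = (0.5 − 0.20008) / 0.5 ≈ 0.59983.
Attributable cases ≈ PN × (exposed cases) = 0.59983 × 220 ≈ 131.96.

about 132 cases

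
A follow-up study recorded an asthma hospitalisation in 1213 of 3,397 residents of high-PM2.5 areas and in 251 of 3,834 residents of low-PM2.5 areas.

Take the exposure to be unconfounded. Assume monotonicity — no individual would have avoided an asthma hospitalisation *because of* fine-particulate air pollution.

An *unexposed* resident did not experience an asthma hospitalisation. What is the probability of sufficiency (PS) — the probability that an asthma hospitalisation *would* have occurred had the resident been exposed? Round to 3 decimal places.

PS ≈ 0.312

p₁ = P(outcome | exposed) = 1213/3397 = 0.35708
p₀ = P(outcome | unexposed) = 251/3834 = 0.065467
Under exogeneity and monotonicity, PS = (p₁ − p₀) / (1 − p₀).
PS = (0.35708 − 0.065467) / (1 − 0.065467) = 0.29161 / 0.93453 ≈ 0.3120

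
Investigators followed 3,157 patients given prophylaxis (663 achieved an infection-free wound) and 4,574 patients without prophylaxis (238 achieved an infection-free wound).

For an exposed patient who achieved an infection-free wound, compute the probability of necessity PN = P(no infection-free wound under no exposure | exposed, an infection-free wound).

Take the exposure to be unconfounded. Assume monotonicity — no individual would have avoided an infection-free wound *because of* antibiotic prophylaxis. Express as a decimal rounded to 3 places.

p₁ = P(outcome | exposed) = 663/3157 = 0.21001
p₀ = P(outcome | unexposed) = 238/4574 = 0.052033
Under exogeneity and monotonicity, PN = (p₁ − p₀) / p₁.
PN = (0.21001 − 0.052033) / 0.21001 = 0.15798 / 0.21001 ≈ 0.7522

PN ≈ 0.752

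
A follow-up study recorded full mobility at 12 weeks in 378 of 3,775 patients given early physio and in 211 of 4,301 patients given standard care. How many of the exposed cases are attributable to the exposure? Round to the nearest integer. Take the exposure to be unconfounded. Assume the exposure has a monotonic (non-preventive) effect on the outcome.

p₁ = P(outcome | exposed) = 378/3775 = 0.10013
p₀ = P(outcome | unexposed) = 211/4301 = 0.049058
PN = (p₁ − p₀)/p₁ = (0.10013 − 0.049058) / 0.10013 ≈ 0.51007.
Attributable cases ≈ PN × (exposed cases) = 0.51007 × 378 ≈ 192.80.

about 193 cases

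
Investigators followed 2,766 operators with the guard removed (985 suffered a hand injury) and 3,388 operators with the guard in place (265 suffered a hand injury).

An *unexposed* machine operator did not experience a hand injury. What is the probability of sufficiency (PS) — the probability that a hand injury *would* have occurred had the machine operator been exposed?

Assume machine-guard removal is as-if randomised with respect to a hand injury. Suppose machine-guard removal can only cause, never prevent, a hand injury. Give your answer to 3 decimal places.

p₁ = P(outcome | exposed) = 985/2766 = 0.35611
p₀ = P(outcome | unexposed) = 265/3388 = 0.078217
Under exogeneity and monotonicity, PS = (p₁ − p₀) / (1 − p₀).
PS = (0.35611 − 0.078217) / (1 − 0.078217) = 0.27789 / 0.92178 ≈ 0.3015

PS ≈ 0.301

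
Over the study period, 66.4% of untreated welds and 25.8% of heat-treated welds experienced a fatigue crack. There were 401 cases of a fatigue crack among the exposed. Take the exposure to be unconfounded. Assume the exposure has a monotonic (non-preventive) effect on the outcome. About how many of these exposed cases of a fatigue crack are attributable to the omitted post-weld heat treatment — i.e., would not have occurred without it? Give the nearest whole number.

p₁ = 0.664, p₀ = 0.258.
PN = (p₁ − p₀)/p₁ = (0.664 − 0.258) / 0.664 ≈ 0.61145.
Attributable cases ≈ PN × (exposed cases) = 0.61145 × 401 ≈ 245.19.

about 245 cases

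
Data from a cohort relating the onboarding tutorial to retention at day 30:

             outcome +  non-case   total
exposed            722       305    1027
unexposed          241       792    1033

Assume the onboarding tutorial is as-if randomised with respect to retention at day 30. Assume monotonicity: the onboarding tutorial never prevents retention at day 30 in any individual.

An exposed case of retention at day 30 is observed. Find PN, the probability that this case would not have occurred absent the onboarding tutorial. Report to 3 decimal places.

p₁ = P(outcome | exposed) = 722/1027 = 0.70302
p₀ = P(outcome | unexposed) = 241/1033 = 0.2333
Under exogeneity and monotonicity, PN = (p₁ − p₀) / p₁.
PN = (0.70302 − 0.2333) / 0.70302 = 0.46972 / 0.70302 ≈ 0.6681

PN ≈ 0.668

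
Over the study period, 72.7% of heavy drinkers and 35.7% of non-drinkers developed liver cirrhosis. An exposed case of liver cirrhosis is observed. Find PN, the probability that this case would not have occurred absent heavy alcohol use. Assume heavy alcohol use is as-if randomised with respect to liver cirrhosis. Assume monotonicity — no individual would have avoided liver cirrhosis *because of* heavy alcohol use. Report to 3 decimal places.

p₁ = 0.727, p₀ = 0.357.
Under exogeneity and monotonicity, PN = (p₁ − p₀) / p₁.
PN = (0.727 − 0.357) / 0.727 = 0.37 / 0.727 ≈ 0.5089

PN ≈ 0.509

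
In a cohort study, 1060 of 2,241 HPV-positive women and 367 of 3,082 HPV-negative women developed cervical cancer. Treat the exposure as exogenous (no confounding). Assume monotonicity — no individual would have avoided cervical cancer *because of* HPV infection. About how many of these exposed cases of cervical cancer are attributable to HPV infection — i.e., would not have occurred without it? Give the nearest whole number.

p₁ = P(outcome | exposed) = 1060/2241 = 0.473
p₀ = P(outcome | unexposed) = 367/3082 = 0.11908
PN = (p₁ − p₀)/p₁ = (0.473 − 0.11908) / 0.473 ≈ 0.74825.
Attributable cases ≈ PN × (exposed cases) = 0.74825 × 1060 ≈ 793.15.

about 793 cases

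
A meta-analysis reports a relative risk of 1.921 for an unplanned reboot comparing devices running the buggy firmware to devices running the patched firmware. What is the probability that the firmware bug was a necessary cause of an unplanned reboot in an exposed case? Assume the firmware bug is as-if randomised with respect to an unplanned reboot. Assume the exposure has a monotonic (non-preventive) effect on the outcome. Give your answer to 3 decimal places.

PN ≈ 0.479

Under exogeneity and monotonicity, PN = (RR − 1) / RR = 1 − 1/RR.
PN = (1.921 − 1) / 1.921 = 0.921 / 1.921 ≈ 0.4794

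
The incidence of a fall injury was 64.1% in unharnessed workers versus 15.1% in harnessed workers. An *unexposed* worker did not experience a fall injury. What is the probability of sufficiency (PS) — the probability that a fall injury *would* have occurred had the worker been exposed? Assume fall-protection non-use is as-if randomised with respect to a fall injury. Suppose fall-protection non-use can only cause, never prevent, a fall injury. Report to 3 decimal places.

p₁ = 0.641, p₀ = 0.151.
Under exogeneity and monotonicity, PS = (p₁ − p₀) / (1 − p₀).
PS = (0.641 − 0.151) / (1 − 0.151) = 0.49 / 0.849 ≈ 0.5771

PS ≈ 0.577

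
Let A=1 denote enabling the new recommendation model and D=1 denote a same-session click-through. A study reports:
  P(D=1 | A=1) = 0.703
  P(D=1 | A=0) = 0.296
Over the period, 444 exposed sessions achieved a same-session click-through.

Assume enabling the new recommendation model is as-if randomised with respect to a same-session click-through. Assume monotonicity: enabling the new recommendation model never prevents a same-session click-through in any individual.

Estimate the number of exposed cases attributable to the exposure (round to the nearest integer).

Let p₁ = 0.703, p₀ = 0.296.
PN = (p₁ − p₀)/p₁ = (0.703 − 0.296) / 0.703 ≈ 0.57895.
Attributable cases ≈ PN × (exposed cases) = 0.57895 × 444 ≈ 257.05.

about 257 cases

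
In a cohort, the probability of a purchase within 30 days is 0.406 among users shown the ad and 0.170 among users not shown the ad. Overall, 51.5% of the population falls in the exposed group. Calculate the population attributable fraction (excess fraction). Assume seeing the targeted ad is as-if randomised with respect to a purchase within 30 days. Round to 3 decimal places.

PAF ≈ 0.417

Let p₁ = 0.406, p₀ = 0.17.
Overall risk P(Y=1) = π·p₁ + (1−π)·p₀ = 0.515×0.406 + 0.485×0.17 = 0.29154.
Under exogeneity, PAF = [P(Y=1) − p₀] / P(Y=1).
PAF = (0.29154 − 0.17) / 0.29154 ≈ 0.4169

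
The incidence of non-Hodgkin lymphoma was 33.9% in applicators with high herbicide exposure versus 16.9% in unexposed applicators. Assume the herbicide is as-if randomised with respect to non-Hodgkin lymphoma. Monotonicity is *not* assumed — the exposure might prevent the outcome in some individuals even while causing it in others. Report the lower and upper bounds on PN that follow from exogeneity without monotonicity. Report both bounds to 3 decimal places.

p₁ = 0.339, p₀ = 0.169.
Under exogeneity alone the bounds on PN are max{0,(p₁−p₀)/p₁} ≤ PN ≤ min{1,(1−p₀)/p₁}.
  lower = (p₁ − p₀)/p₁ = 0.17 / 0.339 ≈ 0.5015
  upper = min{1, (1 − p₀)/p₁} = 0.831 / 0.339 ≈ 2.4513 → capped at 1

0.501 ≤ PN ≤ 1.000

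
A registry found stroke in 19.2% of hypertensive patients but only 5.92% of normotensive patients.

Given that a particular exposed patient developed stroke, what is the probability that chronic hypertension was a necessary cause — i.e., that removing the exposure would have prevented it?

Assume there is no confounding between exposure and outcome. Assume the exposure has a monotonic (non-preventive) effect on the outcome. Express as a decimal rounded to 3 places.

p₁ = 0.192, p₀ = 0.0592.
Under exogeneity and monotonicity, PN = (p₁ − p₀) / p₁.
PN = (0.192 − 0.0592) / 0.192 = 0.1328 / 0.192 ≈ 0.6917

PN ≈ 0.692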